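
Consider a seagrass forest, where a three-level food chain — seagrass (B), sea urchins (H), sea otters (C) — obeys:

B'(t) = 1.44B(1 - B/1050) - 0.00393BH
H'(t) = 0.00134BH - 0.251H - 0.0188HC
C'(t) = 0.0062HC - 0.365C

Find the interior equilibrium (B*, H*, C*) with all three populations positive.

B* ≈ 881, H* ≈ 58.9, C* ≈ 49.5

From dC/dt = 0: 0.0062H* = 0.365, so H* = 58.9.
From dB/dt = 0: 1.44(1 - B*/1050) = 0.00393·58.9, giving B* = 1050·(1 - 0.161) = 881.
From dH/dt = 0: 0.00134·881 - 0.251 = 0.0188C*, so C* = 0.93/0.0188 = 49.5.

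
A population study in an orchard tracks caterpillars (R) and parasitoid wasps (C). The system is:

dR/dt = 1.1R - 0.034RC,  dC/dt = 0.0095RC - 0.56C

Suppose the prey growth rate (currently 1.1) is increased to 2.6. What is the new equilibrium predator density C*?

At the interior fixed point, setting dR/dt = 0 with R > 0 fixes C* = (prey growth rate)/(RC coefficient) — independent of the other coefficients.
With the change, C* = 2.6/0.034 = 76.5; it rises from 32.4.

C* ≈ 76.5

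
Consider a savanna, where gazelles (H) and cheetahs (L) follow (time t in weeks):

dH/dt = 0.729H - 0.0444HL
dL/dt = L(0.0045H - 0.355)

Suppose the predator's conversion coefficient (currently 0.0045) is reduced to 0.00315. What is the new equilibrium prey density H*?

H* ≈ 113

At the interior fixed point, setting dL/dt = 0 with L > 0 fixes H* = (predator death rate)/(HL coefficient) — independent of the other coefficients.
With the change, H* = 0.355/0.00315 = 113; it rises from 78.9.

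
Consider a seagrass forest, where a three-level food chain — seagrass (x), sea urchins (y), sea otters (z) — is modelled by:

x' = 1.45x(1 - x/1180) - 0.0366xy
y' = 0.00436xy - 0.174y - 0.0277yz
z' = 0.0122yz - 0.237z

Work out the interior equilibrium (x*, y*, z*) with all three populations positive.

From dz/dt = 0: 0.0122y* = 0.237, so y* = 19.4.
From dx/dt = 0: 1.45(1 - x*/1180) = 0.0366·19.4, giving x* = 1180·(1 - 0.49) = 601.
From dy/dt = 0: 0.00436·601 - 0.174 = 0.0277z*, so z* = 2.45/0.0277 = 88.4.

x* ≈ 601, y* ≈ 19.4, z* ≈ 88.4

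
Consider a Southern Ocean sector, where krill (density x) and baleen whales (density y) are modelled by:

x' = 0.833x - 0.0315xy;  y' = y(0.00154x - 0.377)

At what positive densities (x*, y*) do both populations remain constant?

Set dy/dt = 0 with y > 0: 0.00154x - 0.377 = 0, so x* = 0.377/0.00154 = 245.
Set dx/dt = 0 with x > 0: 0.833 - 0.0315y = 0, so y* = 0.833/0.0315 = 26.4.

x* ≈ 245, y* ≈ 26.4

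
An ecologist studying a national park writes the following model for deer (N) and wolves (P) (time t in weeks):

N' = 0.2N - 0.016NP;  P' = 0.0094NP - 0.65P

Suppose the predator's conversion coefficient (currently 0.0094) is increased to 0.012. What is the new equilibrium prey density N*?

At the interior fixed point, setting dP/dt = 0 with P > 0 fixes N* = (predator death rate)/(NP coefficient) — independent of the other coefficients.
With the change, N* = 0.65/0.012 = 54.2; it falls from 69.1.

N* ≈ 54.2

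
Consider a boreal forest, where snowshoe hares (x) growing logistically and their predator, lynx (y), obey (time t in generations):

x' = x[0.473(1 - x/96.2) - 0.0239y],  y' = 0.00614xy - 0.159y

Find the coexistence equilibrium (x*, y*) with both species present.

x* ≈ 25.9, y* ≈ 14.5

From dy/dt = 0 with y > 0: 0.00614x* = 0.159, so x* = 25.9.
Substitute into dx/dt = 0: 0.473(1 - 25.9/96.2) = 0.0239y*.
The bracket is 0.731, giving y* = 0.346/0.0239 = 14.5.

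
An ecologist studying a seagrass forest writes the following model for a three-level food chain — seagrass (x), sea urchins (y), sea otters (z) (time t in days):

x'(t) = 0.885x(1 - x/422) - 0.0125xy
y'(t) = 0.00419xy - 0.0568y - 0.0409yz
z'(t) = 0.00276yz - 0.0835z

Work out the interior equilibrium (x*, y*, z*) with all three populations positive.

x* ≈ 242, y* ≈ 30.3, z* ≈ 23.4

From dz/dt = 0: 0.00276y* = 0.0835, so y* = 30.3.
From dx/dt = 0: 0.885(1 - x*/422) = 0.0125·30.3, giving x* = 422·(1 - 0.427) = 242.
From dy/dt = 0: 0.00419·242 - 0.0568 = 0.0409z*, so z* = 0.956/0.0409 = 23.4.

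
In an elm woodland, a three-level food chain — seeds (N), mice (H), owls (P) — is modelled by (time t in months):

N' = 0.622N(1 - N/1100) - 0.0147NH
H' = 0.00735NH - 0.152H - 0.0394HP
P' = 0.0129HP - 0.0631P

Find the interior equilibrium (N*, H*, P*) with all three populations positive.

N* ≈ 973, H* ≈ 4.89, P* ≈ 178

From dP/dt = 0: 0.0129H* = 0.0631, so H* = 4.89.
From dN/dt = 0: 0.622(1 - N*/1100) = 0.0147·4.89, giving N* = 1100·(1 - 0.116) = 973.
From dH/dt = 0: 0.00735·973 - 0.152 = 0.0394P*, so P* = 7/0.0394 = 178.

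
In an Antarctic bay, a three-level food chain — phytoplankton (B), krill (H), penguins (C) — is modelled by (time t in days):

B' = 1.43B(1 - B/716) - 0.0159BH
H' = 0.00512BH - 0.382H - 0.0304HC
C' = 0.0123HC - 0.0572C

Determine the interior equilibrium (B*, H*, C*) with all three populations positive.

From dC/dt = 0: 0.0123H* = 0.0572, so H* = 4.65.
From dB/dt = 0: 1.43(1 - B*/716) = 0.0159·4.65, giving B* = 716·(1 - 0.0517) = 679.
From dH/dt = 0: 0.00512·679 - 0.382 = 0.0304C*, so C* = 3.09/0.0304 = 102.

B* ≈ 679, H* ≈ 4.65, C* ≈ 102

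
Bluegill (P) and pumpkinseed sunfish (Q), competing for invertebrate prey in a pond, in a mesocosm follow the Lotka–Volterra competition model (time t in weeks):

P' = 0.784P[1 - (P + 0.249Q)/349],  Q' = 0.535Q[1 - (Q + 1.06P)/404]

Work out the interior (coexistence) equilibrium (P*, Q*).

Setting both brackets to zero gives the nullclines P + 0.249Q = 349 and 1.06P + Q = 404.
Substituting Q = 404 - 1.06P into the first: P(1 - 0.249·1.06) = 349 - 0.249·404.
So P* = 248/0.736 = 337, and then Q* = 404 - 1.06·337 = 46.3.

P* ≈ 337, Q* ≈ 46.3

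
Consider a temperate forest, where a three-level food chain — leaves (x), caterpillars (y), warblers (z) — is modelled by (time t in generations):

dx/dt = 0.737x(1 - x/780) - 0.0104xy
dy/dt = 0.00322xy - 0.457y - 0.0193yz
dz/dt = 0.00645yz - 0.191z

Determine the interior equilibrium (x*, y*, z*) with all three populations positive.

From dz/dt = 0: 0.00645y* = 0.191, so y* = 29.6.
From dx/dt = 0: 0.737(1 - x*/780) = 0.0104·29.6, giving x* = 780·(1 - 0.418) = 454.
From dy/dt = 0: 0.00322·454 - 0.457 = 0.0193z*, so z* = 1.01/0.0193 = 52.1.

x* ≈ 454, y* ≈ 29.6, z* ≈ 52.1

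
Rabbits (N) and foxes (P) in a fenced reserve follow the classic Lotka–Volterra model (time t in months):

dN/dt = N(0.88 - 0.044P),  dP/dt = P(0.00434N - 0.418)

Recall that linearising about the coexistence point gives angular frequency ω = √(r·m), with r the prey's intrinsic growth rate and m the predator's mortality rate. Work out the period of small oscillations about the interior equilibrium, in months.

T ≈ 10.4 months

Here r = 0.88 and m = 0.418, so r·m = 0.368.
ω = √0.368 = 0.606 per month, hence T = 2π/ω ≈ 10.4 months.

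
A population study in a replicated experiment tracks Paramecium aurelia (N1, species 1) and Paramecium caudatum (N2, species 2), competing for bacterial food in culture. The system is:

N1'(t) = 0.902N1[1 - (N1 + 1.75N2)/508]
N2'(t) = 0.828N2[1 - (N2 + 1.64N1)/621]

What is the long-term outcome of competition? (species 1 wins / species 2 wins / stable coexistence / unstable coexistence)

Compare the nullcline intercepts: K1/α12 = 508/1.75 = 290 < K2 = 621; K2/α21 = 621/1.64 = 379 < K1 = 508.
Since both are reversed, neither can invade when rare; the interior point is a saddle.

unstable coexistence (outcome depends on initial conditions)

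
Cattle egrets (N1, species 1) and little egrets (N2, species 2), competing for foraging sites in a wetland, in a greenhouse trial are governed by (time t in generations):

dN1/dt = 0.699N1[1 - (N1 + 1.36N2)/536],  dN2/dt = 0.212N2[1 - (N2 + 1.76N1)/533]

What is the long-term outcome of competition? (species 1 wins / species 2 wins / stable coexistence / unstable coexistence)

Compare the nullcline intercepts: K1/α12 = 536/1.36 = 394 < K2 = 533; K2/α21 = 533/1.76 = 303 < K1 = 536.
Since both are reversed, neither can invade when rare; the interior point is a saddle.

unstable coexistence (outcome depends on initial conditions)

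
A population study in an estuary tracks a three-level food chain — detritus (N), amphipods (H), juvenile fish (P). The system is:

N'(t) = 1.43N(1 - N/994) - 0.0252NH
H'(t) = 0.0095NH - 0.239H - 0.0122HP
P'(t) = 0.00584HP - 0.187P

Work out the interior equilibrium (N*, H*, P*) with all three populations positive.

N* ≈ 433, H* ≈ 32, P* ≈ 318

From dP/dt = 0: 0.00584H* = 0.187, so H* = 32.
From dN/dt = 0: 1.43(1 - N*/994) = 0.0252·32, giving N* = 994·(1 - 0.564) = 433.
From dH/dt = 0: 0.0095·433 - 0.239 = 0.0122P*, so P* = 3.88/0.0122 = 318.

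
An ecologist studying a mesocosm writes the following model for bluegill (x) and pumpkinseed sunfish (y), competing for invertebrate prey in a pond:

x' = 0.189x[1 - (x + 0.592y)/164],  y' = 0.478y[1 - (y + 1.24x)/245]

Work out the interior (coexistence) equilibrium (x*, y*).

x* ≈ 71.3, y* ≈ 157

Setting both brackets to zero gives the nullclines x + 0.592y = 164 and 1.24x + y = 245.
Substituting y = 245 - 1.24x into the first: x(1 - 0.592·1.24) = 164 - 0.592·245.
So x* = 19/0.266 = 71.3, and then y* = 245 - 1.24·71.3 = 157.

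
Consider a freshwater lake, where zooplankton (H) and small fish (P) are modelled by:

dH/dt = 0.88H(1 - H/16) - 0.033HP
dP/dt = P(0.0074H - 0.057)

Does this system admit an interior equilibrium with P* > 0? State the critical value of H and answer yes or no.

The predator equation gives dP/dt > 0 only when H > 0.057/0.0074 = 7.7.
Without the predator, H → K = 16. Since 16 > 7.7, the predator can invade and persist.

Threshold H = 7.7; K > 7.7, so yes, the predator persists.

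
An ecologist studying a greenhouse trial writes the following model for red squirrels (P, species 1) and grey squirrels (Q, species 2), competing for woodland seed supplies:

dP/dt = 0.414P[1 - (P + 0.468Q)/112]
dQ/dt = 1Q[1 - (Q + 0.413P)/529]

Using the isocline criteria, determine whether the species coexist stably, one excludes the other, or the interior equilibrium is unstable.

Compare the nullcline intercepts: K1/α12 = 112/0.468 = 239 < K2 = 529; K2/α21 = 529/0.413 = 1280 > K1 = 112.
Since the inequalities point opposite ways, species 2 can invade but species 1 cannot.

species 2 excludes species 1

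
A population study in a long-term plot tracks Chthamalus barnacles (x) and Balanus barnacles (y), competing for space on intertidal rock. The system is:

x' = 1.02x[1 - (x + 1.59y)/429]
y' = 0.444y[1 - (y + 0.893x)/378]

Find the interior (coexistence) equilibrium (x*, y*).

Setting both brackets to zero gives the nullclines x + 1.59y = 429 and 0.893x + y = 378.
Substituting y = 378 - 0.893x into the first: x(1 - 1.59·0.893) = 429 - 1.59·378.
So x* = -172/-0.42 = 410, and then y* = 378 - 0.893·410 = 12.1.

x* ≈ 410, y* ≈ 12.1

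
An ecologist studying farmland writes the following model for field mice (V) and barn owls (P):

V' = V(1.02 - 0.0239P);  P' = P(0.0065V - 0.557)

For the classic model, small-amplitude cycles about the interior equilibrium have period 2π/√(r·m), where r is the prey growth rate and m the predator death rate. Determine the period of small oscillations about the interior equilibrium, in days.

Here r = 1.02 and m = 0.557, so r·m = 0.568.
ω = √0.568 = 0.754 per day, hence T = 2π/ω ≈ 8.34 days.

T ≈ 8.34 days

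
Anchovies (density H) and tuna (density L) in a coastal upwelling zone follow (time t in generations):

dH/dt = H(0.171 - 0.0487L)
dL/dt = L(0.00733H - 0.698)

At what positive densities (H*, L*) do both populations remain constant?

Set dL/dt = 0 with L > 0: 0.00733H - 0.698 = 0, so H* = 0.698/0.00733 = 95.2.
Set dH/dt = 0 with H > 0: 0.171 - 0.0487L = 0, so L* = 0.171/0.0487 = 3.51.

H* ≈ 95.2, L* ≈ 3.51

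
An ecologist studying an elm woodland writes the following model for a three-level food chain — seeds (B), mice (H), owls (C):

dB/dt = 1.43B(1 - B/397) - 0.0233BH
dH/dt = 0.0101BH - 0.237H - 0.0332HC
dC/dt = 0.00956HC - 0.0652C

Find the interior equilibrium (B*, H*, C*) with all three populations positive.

B* ≈ 353, H* ≈ 6.82, C* ≈ 100

From dC/dt = 0: 0.00956H* = 0.0652, so H* = 6.82.
From dB/dt = 0: 1.43(1 - B*/397) = 0.0233·6.82, giving B* = 397·(1 - 0.111) = 353.
From dH/dt = 0: 0.0101·353 - 0.237 = 0.0332C*, so C* = 3.33/0.0332 = 100.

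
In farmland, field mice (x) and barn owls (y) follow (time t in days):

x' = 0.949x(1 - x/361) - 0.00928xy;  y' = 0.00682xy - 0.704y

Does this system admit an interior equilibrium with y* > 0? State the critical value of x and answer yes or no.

Threshold x = 103; K > 103, so yes, the predator persists.

The predator equation gives dy/dt > 0 only when x > 0.704/0.00682 = 103.
Without the predator, x → K = 361. Since 361 > 103, the predator can invade and persist.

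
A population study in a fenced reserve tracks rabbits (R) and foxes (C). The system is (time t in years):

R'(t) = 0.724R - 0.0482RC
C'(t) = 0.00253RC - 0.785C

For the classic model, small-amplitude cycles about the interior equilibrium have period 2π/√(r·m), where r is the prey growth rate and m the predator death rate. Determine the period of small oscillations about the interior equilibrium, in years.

T ≈ 8.33 years

Here r = 0.724 and m = 0.785, so r·m = 0.568.
ω = √0.568 = 0.754 per year, hence T = 2π/ω ≈ 8.33 years.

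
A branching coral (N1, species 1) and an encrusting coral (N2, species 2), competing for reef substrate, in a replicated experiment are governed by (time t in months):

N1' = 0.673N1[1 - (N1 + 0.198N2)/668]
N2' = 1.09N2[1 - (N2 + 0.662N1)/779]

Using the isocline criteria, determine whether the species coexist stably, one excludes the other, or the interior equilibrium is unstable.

stable coexistence

Compare the nullcline intercepts: K1/α12 = 668/0.198 = 3370 > K2 = 779; K2/α21 = 779/0.662 = 1180 > K1 = 668.
Since both inequalities hold, each species can invade when rare, so the interior equilibrium is stable.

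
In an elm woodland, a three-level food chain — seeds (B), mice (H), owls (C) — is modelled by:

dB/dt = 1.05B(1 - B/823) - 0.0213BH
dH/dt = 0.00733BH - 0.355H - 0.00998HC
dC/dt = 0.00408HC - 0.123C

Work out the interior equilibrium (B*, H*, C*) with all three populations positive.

From dC/dt = 0: 0.00408H* = 0.123, so H* = 30.1.
From dB/dt = 0: 1.05(1 - B*/823) = 0.0213·30.1, giving B* = 823·(1 - 0.612) = 320.
From dH/dt = 0: 0.00733·320 - 0.355 = 0.00998C*, so C* = 1.99/0.00998 = 199.

B* ≈ 320, H* ≈ 30.1, C* ≈ 199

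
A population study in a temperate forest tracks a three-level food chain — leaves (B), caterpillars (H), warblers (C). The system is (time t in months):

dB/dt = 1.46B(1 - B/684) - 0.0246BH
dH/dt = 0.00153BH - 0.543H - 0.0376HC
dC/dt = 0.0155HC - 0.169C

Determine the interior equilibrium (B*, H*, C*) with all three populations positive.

B* ≈ 558, H* ≈ 10.9, C* ≈ 8.28

From dC/dt = 0: 0.0155H* = 0.169, so H* = 10.9.
From dB/dt = 0: 1.46(1 - B*/684) = 0.0246·10.9, giving B* = 684·(1 - 0.184) = 558.
From dH/dt = 0: 0.00153·558 - 0.543 = 0.0376C*, so C* = 0.311/0.0376 = 8.28.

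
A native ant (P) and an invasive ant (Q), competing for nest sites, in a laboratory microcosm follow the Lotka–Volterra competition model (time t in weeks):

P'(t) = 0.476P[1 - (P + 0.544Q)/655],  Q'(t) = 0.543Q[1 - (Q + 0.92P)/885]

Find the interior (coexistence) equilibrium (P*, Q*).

P* ≈ 347, Q* ≈ 565

Setting both brackets to zero gives the nullclines P + 0.544Q = 655 and 0.92P + Q = 885.
Substituting Q = 885 - 0.92P into the first: P(1 - 0.544·0.92) = 655 - 0.544·885.
So P* = 174/0.5 = 347, and then Q* = 885 - 0.92·347 = 565.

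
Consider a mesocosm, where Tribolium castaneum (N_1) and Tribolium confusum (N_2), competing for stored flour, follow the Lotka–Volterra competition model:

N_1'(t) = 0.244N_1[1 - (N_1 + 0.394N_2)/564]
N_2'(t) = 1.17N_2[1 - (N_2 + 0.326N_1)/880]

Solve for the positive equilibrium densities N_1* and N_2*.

Setting both brackets to zero gives the nullclines N_1 + 0.394N_2 = 564 and 0.326N_1 + N_2 = 880.
Substituting N_2 = 880 - 0.326N_1 into the first: N_1(1 - 0.394·0.326) = 564 - 0.394·880.
So N_1* = 217/0.872 = 249, and then N_2* = 880 - 0.326·249 = 799.

N_1* ≈ 249, N_2* ≈ 799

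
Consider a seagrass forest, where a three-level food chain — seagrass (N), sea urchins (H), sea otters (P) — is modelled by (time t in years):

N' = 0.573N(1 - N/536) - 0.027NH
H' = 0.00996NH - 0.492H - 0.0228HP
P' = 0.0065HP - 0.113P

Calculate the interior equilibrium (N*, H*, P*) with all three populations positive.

From dP/dt = 0: 0.0065H* = 0.113, so H* = 17.4.
From dN/dt = 0: 0.573(1 - N*/536) = 0.027·17.4, giving N* = 536·(1 - 0.819) = 96.9.
From dH/dt = 0: 0.00996·96.9 - 0.492 = 0.0228P*, so P* = 0.473/0.0228 = 20.8.

N* ≈ 96.9, H* ≈ 17.4, P* ≈ 20.8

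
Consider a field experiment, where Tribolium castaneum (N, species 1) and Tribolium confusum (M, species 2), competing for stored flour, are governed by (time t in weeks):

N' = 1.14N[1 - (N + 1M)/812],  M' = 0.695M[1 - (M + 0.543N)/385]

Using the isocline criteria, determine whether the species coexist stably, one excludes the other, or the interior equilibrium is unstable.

species 1 excludes species 2

Compare the nullcline intercepts: K1/α12 = 812/1 = 812 > K2 = 385; K2/α21 = 385/0.543 = 709 < K1 = 812.
Since the inequalities point opposite ways, species 1 can invade but species 2 cannot.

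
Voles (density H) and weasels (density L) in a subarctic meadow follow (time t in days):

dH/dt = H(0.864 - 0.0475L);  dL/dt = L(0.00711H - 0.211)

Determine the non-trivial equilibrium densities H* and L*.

H* ≈ 29.7, L* ≈ 18.2

Set dL/dt = 0 with L > 0: 0.00711H - 0.211 = 0, so H* = 0.211/0.00711 = 29.7.
Set dH/dt = 0 with H > 0: 0.864 - 0.0475L = 0, so L* = 0.864/0.0475 = 18.2.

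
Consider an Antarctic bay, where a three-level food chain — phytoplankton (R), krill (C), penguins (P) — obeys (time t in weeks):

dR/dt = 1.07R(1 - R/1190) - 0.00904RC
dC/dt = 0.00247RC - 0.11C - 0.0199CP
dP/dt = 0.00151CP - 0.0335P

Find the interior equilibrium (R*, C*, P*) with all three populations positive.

From dP/dt = 0: 0.00151C* = 0.0335, so C* = 22.2.
From dR/dt = 0: 1.07(1 - R*/1190) = 0.00904·22.2, giving R* = 1190·(1 - 0.187) = 967.
From dC/dt = 0: 0.00247·967 - 0.11 = 0.0199P*, so P* = 2.28/0.0199 = 114.

R* ≈ 967, C* ≈ 22.2, P* ≈ 114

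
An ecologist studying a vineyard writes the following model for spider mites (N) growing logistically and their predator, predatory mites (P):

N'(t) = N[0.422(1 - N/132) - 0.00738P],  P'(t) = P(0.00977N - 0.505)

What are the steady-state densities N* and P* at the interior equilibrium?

From dP/dt = 0 with P > 0: 0.00977N* = 0.505, so N* = 51.7.
Substitute into dN/dt = 0: 0.422(1 - 51.7/132) = 0.00738P*.
The bracket is 0.608, giving P* = 0.257/0.00738 = 34.8.

N* ≈ 51.7, P* ≈ 34.8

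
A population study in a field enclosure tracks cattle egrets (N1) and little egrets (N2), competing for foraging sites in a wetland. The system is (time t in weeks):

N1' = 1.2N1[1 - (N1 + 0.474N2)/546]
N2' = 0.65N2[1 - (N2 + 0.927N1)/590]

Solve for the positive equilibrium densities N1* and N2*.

Setting both brackets to zero gives the nullclines N1 + 0.474N2 = 546 and 0.927N1 + N2 = 590.
Substituting N2 = 590 - 0.927N1 into the first: N1(1 - 0.474·0.927) = 546 - 0.474·590.
So N1* = 266/0.561 = 475, and then N2* = 590 - 0.927·475 = 150.

N1* ≈ 475, N2* ≈ 150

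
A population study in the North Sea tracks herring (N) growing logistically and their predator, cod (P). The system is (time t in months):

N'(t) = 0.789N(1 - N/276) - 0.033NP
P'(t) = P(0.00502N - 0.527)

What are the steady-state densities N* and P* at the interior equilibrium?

From dP/dt = 0 with P > 0: 0.00502N* = 0.527, so N* = 105.
Substitute into dN/dt = 0: 0.789(1 - 105/276) = 0.033P*.
The bracket is 0.62, giving P* = 0.489/0.033 = 14.8.

N* ≈ 105, P* ≈ 14.8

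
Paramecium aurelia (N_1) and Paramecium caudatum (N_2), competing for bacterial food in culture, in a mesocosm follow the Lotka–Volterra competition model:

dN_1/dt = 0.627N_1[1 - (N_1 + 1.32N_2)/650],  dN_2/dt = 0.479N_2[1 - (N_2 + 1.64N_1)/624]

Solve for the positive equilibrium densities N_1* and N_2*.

N_1* ≈ 149, N_2* ≈ 379

Setting both brackets to zero gives the nullclines N_1 + 1.32N_2 = 650 and 1.64N_1 + N_2 = 624.
Substituting N_2 = 624 - 1.64N_1 into the first: N_1(1 - 1.32·1.64) = 650 - 1.32·624.
So N_1* = -174/-1.16 = 149, and then N_2* = 624 - 1.64·149 = 379.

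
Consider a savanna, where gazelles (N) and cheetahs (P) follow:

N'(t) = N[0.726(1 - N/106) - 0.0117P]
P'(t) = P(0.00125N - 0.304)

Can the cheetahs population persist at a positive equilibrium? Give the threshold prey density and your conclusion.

Threshold N = 243; K < 243, so no, the predator goes extinct.

The predator equation gives dP/dt > 0 only when N > 0.304/0.00125 = 243.
Without the predator, N → K = 106. Since 106 < 243, the predator cannot invade.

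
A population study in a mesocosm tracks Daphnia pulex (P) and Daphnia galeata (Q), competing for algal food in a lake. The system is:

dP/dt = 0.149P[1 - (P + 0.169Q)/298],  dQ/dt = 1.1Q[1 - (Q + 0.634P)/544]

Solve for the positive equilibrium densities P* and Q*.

Setting both brackets to zero gives the nullclines P + 0.169Q = 298 and 0.634P + Q = 544.
Substituting Q = 544 - 0.634P into the first: P(1 - 0.169·0.634) = 298 - 0.169·544.
So P* = 206/0.893 = 231, and then Q* = 544 - 0.634·231 = 398.

P* ≈ 231, Q* ≈ 398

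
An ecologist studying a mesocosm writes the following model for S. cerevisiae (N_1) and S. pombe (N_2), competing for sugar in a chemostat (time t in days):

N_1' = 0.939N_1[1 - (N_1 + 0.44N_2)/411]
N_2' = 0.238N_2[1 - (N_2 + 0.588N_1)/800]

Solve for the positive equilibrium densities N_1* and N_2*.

N_1* ≈ 79.6, N_2* ≈ 753

Setting both brackets to zero gives the nullclines N_1 + 0.44N_2 = 411 and 0.588N_1 + N_2 = 800.
Substituting N_2 = 800 - 0.588N_1 into the first: N_1(1 - 0.44·0.588) = 411 - 0.44·800.
So N_1* = 59/0.741 = 79.6, and then N_2* = 800 - 0.588·79.6 = 753.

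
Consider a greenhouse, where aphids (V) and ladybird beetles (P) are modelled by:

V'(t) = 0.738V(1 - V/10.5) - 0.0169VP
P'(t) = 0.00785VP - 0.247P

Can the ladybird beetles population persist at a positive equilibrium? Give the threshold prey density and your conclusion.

Threshold V = 31.5; K < 31.5, so no, the predator goes extinct.

The predator equation gives dP/dt > 0 only when V > 0.247/0.00785 = 31.5.
Without the predator, V → K = 10.5. Since 10.5 < 31.5, the predator cannot invade.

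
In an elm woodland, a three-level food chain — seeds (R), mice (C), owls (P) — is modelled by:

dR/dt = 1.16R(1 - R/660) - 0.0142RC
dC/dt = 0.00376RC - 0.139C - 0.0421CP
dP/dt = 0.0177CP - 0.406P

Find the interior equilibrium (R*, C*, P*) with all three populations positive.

From dP/dt = 0: 0.0177C* = 0.406, so C* = 22.9.
From dR/dt = 0: 1.16(1 - R*/660) = 0.0142·22.9, giving R* = 660·(1 - 0.281) = 475.
From dC/dt = 0: 0.00376·475 - 0.139 = 0.0421P*, so P* = 1.65/0.0421 = 39.1.

R* ≈ 475, C* ≈ 22.9, P* ≈ 39.1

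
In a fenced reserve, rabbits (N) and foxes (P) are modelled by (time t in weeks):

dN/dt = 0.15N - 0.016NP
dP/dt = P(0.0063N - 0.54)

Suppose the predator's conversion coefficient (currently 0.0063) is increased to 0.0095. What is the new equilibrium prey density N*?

N* ≈ 56.8

At the interior fixed point, setting dP/dt = 0 with P > 0 fixes N* = (predator death rate)/(NP coefficient) — independent of the other coefficients.
With the change, N* = 0.54/0.0095 = 56.8; it falls from 85.7.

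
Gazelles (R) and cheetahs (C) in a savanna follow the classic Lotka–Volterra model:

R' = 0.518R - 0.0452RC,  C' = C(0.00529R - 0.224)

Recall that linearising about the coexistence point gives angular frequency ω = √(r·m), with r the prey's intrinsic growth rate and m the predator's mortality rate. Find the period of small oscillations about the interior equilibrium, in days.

Here r = 0.518 and m = 0.224, so r·m = 0.116.
ω = √0.116 = 0.341 per day, hence T = 2π/ω ≈ 18.4 days.

T ≈ 18.4 days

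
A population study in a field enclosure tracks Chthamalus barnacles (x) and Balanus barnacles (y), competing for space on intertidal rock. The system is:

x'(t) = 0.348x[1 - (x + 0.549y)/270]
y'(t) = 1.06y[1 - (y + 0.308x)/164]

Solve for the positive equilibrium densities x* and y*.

x* ≈ 217, y* ≈ 97.3

Setting both brackets to zero gives the nullclines x + 0.549y = 270 and 0.308x + y = 164.
Substituting y = 164 - 0.308x into the first: x(1 - 0.549·0.308) = 270 - 0.549·164.
So x* = 180/0.831 = 217, and then y* = 164 - 0.308·217 = 97.3.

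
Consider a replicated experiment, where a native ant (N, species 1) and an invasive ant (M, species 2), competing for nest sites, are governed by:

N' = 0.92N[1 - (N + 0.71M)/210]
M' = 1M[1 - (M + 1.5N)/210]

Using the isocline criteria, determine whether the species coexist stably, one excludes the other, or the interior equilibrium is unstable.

Compare the nullcline intercepts: K1/α12 = 210/0.71 = 296 > K2 = 210; K2/α21 = 210/1.5 = 140 < K1 = 210.
Since the inequalities point opposite ways, species 1 can invade but species 2 cannot.

species 1 excludes species 2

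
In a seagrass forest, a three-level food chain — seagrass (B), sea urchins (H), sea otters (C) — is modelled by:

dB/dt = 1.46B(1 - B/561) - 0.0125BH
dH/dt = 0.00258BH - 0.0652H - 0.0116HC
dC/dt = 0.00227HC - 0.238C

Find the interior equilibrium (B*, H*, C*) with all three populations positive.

From dC/dt = 0: 0.00227H* = 0.238, so H* = 105.
From dB/dt = 0: 1.46(1 - B*/561) = 0.0125·105, giving B* = 561·(1 - 0.898) = 57.4.
From dH/dt = 0: 0.00258·57.4 - 0.0652 = 0.0116C*, so C* = 0.0829/0.0116 = 7.15.

B* ≈ 57.4, H* ≈ 105, C* ≈ 7.15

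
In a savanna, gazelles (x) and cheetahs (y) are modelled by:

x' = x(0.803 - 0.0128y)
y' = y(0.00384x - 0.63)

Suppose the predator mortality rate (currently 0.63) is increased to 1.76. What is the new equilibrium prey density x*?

x* ≈ 458

At the interior fixed point, setting dy/dt = 0 with y > 0 fixes x* = (predator death rate)/(xy coefficient) — independent of the other coefficients.
With the change, x* = 1.76/0.00384 = 458; it rises from 164.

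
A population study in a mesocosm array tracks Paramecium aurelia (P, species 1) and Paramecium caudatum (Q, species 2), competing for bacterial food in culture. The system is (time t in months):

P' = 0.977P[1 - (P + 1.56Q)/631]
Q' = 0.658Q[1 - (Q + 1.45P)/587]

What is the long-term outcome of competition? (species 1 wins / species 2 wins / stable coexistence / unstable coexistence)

Compare the nullcline intercepts: K1/α12 = 631/1.56 = 404 < K2 = 587; K2/α21 = 587/1.45 = 405 < K1 = 631.
Since both are reversed, neither can invade when rare; the interior point is a saddle.

unstable coexistence (outcome depends on initial conditions)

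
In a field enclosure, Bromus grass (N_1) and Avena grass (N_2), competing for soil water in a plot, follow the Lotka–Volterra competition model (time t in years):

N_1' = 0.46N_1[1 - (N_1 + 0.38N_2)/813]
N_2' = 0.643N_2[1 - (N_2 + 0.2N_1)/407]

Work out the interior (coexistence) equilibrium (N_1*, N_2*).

N_1* ≈ 712, N_2* ≈ 265

Setting both brackets to zero gives the nullclines N_1 + 0.38N_2 = 813 and 0.2N_1 + N_2 = 407.
Substituting N_2 = 407 - 0.2N_1 into the first: N_1(1 - 0.38·0.2) = 813 - 0.38·407.
So N_1* = 658/0.924 = 712, and then N_2* = 407 - 0.2·712 = 265.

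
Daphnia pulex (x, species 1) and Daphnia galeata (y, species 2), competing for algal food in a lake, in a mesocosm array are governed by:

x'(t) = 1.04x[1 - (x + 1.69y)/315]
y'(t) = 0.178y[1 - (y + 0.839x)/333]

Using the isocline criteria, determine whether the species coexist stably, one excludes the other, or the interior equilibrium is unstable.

Compare the nullcline intercepts: K1/α12 = 315/1.69 = 186 < K2 = 333; K2/α21 = 333/0.839 = 397 > K1 = 315.
Since the inequalities point opposite ways, species 2 can invade but species 1 cannot.

species 2 excludes species 1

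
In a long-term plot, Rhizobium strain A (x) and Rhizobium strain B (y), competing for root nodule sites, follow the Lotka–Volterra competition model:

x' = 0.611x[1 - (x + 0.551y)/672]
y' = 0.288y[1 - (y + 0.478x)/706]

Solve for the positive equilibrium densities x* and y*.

x* ≈ 384, y* ≈ 522

Setting both brackets to zero gives the nullclines x + 0.551y = 672 and 0.478x + y = 706.
Substituting y = 706 - 0.478x into the first: x(1 - 0.551·0.478) = 672 - 0.551·706.
So x* = 283/0.737 = 384, and then y* = 706 - 0.478·384 = 522.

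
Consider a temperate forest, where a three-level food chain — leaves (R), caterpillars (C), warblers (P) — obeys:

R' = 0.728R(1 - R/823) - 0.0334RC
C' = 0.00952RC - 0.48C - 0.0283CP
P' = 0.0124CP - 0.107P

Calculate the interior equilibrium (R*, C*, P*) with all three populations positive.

R* ≈ 497, C* ≈ 8.63, P* ≈ 150

From dP/dt = 0: 0.0124C* = 0.107, so C* = 8.63.
From dR/dt = 0: 0.728(1 - R*/823) = 0.0334·8.63, giving R* = 823·(1 - 0.396) = 497.
From dC/dt = 0: 0.00952·497 - 0.48 = 0.0283P*, so P* = 4.25/0.0283 = 150.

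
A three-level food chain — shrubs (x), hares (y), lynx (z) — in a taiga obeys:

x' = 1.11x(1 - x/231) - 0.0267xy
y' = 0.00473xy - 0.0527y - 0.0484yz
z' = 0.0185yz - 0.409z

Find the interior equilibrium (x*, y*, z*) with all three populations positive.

From dz/dt = 0: 0.0185y* = 0.409, so y* = 22.1.
From dx/dt = 0: 1.11(1 - x*/231) = 0.0267·22.1, giving x* = 231·(1 - 0.532) = 108.
From dy/dt = 0: 0.00473·108 - 0.0527 = 0.0484z*, so z* = 0.459/0.0484 = 9.48.

x* ≈ 108, y* ≈ 22.1, z* ≈ 9.48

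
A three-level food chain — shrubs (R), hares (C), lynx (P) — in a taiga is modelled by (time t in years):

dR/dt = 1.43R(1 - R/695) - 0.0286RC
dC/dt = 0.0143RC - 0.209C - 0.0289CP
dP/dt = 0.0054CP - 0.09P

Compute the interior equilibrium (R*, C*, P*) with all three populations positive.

R* ≈ 463, C* ≈ 16.7, P* ≈ 222

From dP/dt = 0: 0.0054C* = 0.09, so C* = 16.7.
From dR/dt = 0: 1.43(1 - R*/695) = 0.0286·16.7, giving R* = 695·(1 - 0.333) = 463.
From dC/dt = 0: 0.0143·463 - 0.209 = 0.0289P*, so P* = 6.42/0.0289 = 222.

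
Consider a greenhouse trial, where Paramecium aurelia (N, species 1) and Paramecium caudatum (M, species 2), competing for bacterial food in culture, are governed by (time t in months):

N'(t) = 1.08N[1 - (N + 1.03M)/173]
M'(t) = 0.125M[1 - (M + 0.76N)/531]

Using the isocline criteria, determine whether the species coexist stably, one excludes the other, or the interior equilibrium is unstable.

species 2 excludes species 1

Compare the nullcline intercepts: K1/α12 = 173/1.03 = 168 < K2 = 531; K2/α21 = 531/0.76 = 699 > K1 = 173.
Since the inequalities point opposite ways, species 2 can invade but species 1 cannot.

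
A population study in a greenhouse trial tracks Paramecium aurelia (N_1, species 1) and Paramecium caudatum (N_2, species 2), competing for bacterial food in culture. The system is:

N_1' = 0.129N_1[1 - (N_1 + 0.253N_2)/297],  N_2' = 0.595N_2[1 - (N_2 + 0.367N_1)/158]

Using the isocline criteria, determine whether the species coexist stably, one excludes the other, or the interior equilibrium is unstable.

stable coexistence

Compare the nullcline intercepts: K1/α12 = 297/0.253 = 1170 > K2 = 158; K2/α21 = 158/0.367 = 431 > K1 = 297.
Since both inequalities hold, each species can invade when rare, so the interior equilibrium is stable.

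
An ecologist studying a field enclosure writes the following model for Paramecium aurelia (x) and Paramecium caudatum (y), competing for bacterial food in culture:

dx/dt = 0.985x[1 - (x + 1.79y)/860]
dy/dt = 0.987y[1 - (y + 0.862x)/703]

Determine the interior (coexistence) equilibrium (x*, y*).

Setting both brackets to zero gives the nullclines x + 1.79y = 860 and 0.862x + y = 703.
Substituting y = 703 - 0.862x into the first: x(1 - 1.79·0.862) = 860 - 1.79·703.
So x* = -398/-0.543 = 734, and then y* = 703 - 0.862·734 = 70.6.

x* ≈ 734, y* ≈ 70.6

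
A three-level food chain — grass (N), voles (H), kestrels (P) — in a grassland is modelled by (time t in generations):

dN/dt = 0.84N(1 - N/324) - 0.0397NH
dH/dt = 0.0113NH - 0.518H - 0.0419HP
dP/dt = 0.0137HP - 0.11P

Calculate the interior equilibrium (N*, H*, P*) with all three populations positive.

N* ≈ 201, H* ≈ 8.03, P* ≈ 41.9

From dP/dt = 0: 0.0137H* = 0.11, so H* = 8.03.
From dN/dt = 0: 0.84(1 - N*/324) = 0.0397·8.03, giving N* = 324·(1 - 0.379) = 201.
From dH/dt = 0: 0.0113·201 - 0.518 = 0.0419P*, so P* = 1.75/0.0419 = 41.9.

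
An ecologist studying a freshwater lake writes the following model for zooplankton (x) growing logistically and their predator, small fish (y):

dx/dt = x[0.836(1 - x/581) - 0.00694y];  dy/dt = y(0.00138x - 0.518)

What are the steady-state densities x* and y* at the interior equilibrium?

From dy/dt = 0 with y > 0: 0.00138x* = 0.518, so x* = 375.
Substitute into dx/dt = 0: 0.836(1 - 375/581) = 0.00694y*.
The bracket is 0.354, giving y* = 0.296/0.00694 = 42.6.

x* ≈ 375, y* ≈ 42.6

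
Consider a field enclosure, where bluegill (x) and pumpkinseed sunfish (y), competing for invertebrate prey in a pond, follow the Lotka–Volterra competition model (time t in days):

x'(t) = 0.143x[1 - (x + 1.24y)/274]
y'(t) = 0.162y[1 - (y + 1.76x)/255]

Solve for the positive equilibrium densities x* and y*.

Setting both brackets to zero gives the nullclines x + 1.24y = 274 and 1.76x + y = 255.
Substituting y = 255 - 1.76x into the first: x(1 - 1.24·1.76) = 274 - 1.24·255.
So x* = -42.2/-1.18 = 35.7, and then y* = 255 - 1.76·35.7 = 192.

x* ≈ 35.7, y* ≈ 192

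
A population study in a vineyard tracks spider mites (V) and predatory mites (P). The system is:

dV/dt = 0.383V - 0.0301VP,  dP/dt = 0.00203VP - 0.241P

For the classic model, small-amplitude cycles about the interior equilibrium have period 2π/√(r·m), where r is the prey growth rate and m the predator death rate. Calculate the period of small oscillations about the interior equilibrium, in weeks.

Here r = 0.383 and m = 0.241, so r·m = 0.0923.
ω = √0.0923 = 0.304 per week, hence T = 2π/ω ≈ 20.7 weeks.

T ≈ 20.7 weeks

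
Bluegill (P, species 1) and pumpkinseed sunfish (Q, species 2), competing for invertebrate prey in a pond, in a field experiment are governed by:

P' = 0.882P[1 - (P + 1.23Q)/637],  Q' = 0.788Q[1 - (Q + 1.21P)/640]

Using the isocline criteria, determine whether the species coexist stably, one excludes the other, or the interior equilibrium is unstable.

unstable coexistence (outcome depends on initial conditions)

Compare the nullcline intercepts: K1/α12 = 637/1.23 = 518 < K2 = 640; K2/α21 = 640/1.21 = 529 < K1 = 637.
Since both are reversed, neither can invade when rare; the interior point is a saddle.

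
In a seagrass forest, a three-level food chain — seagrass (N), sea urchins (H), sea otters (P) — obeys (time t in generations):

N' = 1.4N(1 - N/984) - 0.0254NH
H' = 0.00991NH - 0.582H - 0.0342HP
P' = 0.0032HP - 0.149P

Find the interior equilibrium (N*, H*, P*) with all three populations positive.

From dP/dt = 0: 0.0032H* = 0.149, so H* = 46.6.
From dN/dt = 0: 1.4(1 - N*/984) = 0.0254·46.6, giving N* = 984·(1 - 0.845) = 153.
From dH/dt = 0: 0.00991·153 - 0.582 = 0.0342P*, so P* = 0.932/0.0342 = 27.2.

N* ≈ 153, H* ≈ 46.6, P* ≈ 27.2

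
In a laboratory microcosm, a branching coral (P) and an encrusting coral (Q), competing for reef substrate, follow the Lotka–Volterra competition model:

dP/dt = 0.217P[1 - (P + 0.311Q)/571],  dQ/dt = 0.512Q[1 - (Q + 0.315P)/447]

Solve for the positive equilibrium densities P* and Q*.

P* ≈ 479, Q* ≈ 296

Setting both brackets to zero gives the nullclines P + 0.311Q = 571 and 0.315P + Q = 447.
Substituting Q = 447 - 0.315P into the first: P(1 - 0.311·0.315) = 571 - 0.311·447.
So P* = 432/0.902 = 479, and then Q* = 447 - 0.315·479 = 296.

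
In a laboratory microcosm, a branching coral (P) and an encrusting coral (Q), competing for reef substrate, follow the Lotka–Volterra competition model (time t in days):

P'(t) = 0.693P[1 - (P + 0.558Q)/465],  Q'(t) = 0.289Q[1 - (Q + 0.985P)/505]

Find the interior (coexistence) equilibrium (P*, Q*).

Setting both brackets to zero gives the nullclines P + 0.558Q = 465 and 0.985P + Q = 505.
Substituting Q = 505 - 0.985P into the first: P(1 - 0.558·0.985) = 465 - 0.558·505.
So P* = 183/0.45 = 407, and then Q* = 505 - 0.985·407 = 104.

P* ≈ 407, Q* ≈ 104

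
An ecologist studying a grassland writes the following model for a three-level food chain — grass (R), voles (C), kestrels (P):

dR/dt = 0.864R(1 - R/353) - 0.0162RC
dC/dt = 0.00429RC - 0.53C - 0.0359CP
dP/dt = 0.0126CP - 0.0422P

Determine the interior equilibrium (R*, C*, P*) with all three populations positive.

R* ≈ 331, C* ≈ 3.35, P* ≈ 24.8

From dP/dt = 0: 0.0126C* = 0.0422, so C* = 3.35.
From dR/dt = 0: 0.864(1 - R*/353) = 0.0162·3.35, giving R* = 353·(1 - 0.0628) = 331.
From dC/dt = 0: 0.00429·331 - 0.53 = 0.0359P*, so P* = 0.889/0.0359 = 24.8.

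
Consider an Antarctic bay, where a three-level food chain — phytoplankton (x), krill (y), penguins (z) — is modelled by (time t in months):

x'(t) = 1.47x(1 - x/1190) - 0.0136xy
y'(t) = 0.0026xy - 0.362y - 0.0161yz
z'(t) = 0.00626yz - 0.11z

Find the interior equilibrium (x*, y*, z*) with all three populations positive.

x* ≈ 997, y* ≈ 17.6, z* ≈ 138

From dz/dt = 0: 0.00626y* = 0.11, so y* = 17.6.
From dx/dt = 0: 1.47(1 - x*/1190) = 0.0136·17.6, giving x* = 1190·(1 - 0.163) = 997.
From dy/dt = 0: 0.0026·997 - 0.362 = 0.0161z*, so z* = 2.23/0.0161 = 138.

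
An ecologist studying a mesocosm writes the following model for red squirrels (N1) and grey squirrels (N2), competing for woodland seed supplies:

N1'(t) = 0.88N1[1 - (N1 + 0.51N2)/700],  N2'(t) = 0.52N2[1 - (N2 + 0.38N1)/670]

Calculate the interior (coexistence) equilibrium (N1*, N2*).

Setting both brackets to zero gives the nullclines N1 + 0.51N2 = 700 and 0.38N1 + N2 = 670.
Substituting N2 = 670 - 0.38N1 into the first: N1(1 - 0.51·0.38) = 700 - 0.51·670.
So N1* = 358/0.806 = 444, and then N2* = 670 - 0.38·444 = 501.

N1* ≈ 444, N2* ≈ 501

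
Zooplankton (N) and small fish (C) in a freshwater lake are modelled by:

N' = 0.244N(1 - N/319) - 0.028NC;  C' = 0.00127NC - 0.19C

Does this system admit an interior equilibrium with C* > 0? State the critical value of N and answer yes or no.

The predator equation gives dC/dt > 0 only when N > 0.19/0.00127 = 150.
Without the predator, N → K = 319. Since 319 > 150, the predator can invade and persist.

Threshold N = 150; K > 150, so yes, the predator persists.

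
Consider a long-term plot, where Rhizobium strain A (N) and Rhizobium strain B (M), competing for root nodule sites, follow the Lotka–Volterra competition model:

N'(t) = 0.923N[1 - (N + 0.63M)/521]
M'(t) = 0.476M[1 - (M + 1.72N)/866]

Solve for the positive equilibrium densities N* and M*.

N* ≈ 294, M* ≈ 360

Setting both brackets to zero gives the nullclines N + 0.63M = 521 and 1.72N + M = 866.
Substituting M = 866 - 1.72N into the first: N(1 - 0.63·1.72) = 521 - 0.63·866.
So N* = -24.6/-0.0836 = 294, and then M* = 866 - 1.72·294 = 360.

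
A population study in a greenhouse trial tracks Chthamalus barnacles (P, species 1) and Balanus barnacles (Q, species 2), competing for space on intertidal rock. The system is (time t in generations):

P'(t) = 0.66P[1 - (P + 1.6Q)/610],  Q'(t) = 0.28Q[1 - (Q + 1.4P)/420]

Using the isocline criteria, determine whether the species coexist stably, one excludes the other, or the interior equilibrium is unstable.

unstable coexistence (outcome depends on initial conditions)

Compare the nullcline intercepts: K1/α12 = 610/1.6 = 381 < K2 = 420; K2/α21 = 420/1.4 = 300 < K1 = 610.
Since both are reversed, neither can invade when rare; the interior point is a saddle.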